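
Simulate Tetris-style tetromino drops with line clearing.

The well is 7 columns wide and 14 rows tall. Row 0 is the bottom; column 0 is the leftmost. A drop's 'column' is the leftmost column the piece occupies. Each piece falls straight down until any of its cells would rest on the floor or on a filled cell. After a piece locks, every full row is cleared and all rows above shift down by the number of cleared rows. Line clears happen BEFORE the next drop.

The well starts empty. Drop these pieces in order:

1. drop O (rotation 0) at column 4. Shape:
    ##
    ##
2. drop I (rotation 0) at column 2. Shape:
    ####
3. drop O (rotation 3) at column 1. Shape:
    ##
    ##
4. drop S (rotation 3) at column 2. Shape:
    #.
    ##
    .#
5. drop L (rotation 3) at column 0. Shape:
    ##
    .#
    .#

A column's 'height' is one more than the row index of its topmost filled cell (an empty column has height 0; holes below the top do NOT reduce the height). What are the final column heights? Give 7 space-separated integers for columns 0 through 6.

Answer: 8 8 7 6 3 3 0

Derivation:
Drop 1: O rot0 at col 4 lands with bottom-row=0; cleared 0 line(s) (total 0); column heights now [0 0 0 0 2 2 0], max=2
Drop 2: I rot0 at col 2 lands with bottom-row=2; cleared 0 line(s) (total 0); column heights now [0 0 3 3 3 3 0], max=3
Drop 3: O rot3 at col 1 lands with bottom-row=3; cleared 0 line(s) (total 0); column heights now [0 5 5 3 3 3 0], max=5
Drop 4: S rot3 at col 2 lands with bottom-row=4; cleared 0 line(s) (total 0); column heights now [0 5 7 6 3 3 0], max=7
Drop 5: L rot3 at col 0 lands with bottom-row=5; cleared 0 line(s) (total 0); column heights now [8 8 7 6 3 3 0], max=8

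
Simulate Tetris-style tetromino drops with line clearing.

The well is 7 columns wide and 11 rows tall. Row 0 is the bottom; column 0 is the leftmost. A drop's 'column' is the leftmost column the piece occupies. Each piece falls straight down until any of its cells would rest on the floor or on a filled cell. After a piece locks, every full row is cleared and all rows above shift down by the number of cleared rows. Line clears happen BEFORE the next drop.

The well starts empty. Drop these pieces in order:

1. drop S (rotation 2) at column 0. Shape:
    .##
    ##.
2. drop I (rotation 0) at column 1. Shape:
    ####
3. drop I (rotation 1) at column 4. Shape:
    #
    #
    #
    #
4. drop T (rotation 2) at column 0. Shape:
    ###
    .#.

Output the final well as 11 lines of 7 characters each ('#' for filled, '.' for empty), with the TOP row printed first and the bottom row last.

Drop 1: S rot2 at col 0 lands with bottom-row=0; cleared 0 line(s) (total 0); column heights now [1 2 2 0 0 0 0], max=2
Drop 2: I rot0 at col 1 lands with bottom-row=2; cleared 0 line(s) (total 0); column heights now [1 3 3 3 3 0 0], max=3
Drop 3: I rot1 at col 4 lands with bottom-row=3; cleared 0 line(s) (total 0); column heights now [1 3 3 3 7 0 0], max=7
Drop 4: T rot2 at col 0 lands with bottom-row=3; cleared 0 line(s) (total 0); column heights now [5 5 5 3 7 0 0], max=7

Answer: .......
.......
.......
.......
....#..
....#..
###.#..
.#..#..
.####..
.##....
##.....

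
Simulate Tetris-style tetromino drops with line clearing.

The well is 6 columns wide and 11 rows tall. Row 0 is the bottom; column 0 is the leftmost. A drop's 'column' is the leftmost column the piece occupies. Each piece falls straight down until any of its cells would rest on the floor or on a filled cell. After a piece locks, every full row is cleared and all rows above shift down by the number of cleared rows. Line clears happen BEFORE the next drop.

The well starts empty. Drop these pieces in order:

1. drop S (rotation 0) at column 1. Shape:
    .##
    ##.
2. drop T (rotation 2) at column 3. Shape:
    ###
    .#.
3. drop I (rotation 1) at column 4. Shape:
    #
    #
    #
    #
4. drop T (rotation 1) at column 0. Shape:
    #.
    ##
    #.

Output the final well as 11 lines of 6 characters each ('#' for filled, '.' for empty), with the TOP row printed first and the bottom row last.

Answer: ......
......
......
......
....#.
....#.
....#.
....#.
#..###
#####.
###...

Derivation:
Drop 1: S rot0 at col 1 lands with bottom-row=0; cleared 0 line(s) (total 0); column heights now [0 1 2 2 0 0], max=2
Drop 2: T rot2 at col 3 lands with bottom-row=1; cleared 0 line(s) (total 0); column heights now [0 1 2 3 3 3], max=3
Drop 3: I rot1 at col 4 lands with bottom-row=3; cleared 0 line(s) (total 0); column heights now [0 1 2 3 7 3], max=7
Drop 4: T rot1 at col 0 lands with bottom-row=0; cleared 0 line(s) (total 0); column heights now [3 2 2 3 7 3], max=7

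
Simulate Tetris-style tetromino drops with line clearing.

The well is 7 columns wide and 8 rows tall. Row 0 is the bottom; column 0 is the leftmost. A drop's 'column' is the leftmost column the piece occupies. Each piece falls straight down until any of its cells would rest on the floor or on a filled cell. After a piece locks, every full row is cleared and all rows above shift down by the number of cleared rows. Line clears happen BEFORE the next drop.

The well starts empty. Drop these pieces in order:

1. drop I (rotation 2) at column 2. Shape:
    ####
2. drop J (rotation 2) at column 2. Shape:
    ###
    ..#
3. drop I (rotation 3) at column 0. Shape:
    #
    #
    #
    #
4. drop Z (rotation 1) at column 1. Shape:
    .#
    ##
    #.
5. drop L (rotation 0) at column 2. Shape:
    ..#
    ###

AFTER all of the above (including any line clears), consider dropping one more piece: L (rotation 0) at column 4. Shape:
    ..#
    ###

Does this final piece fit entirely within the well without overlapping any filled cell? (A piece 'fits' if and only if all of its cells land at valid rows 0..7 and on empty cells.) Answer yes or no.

Answer: no

Derivation:
Drop 1: I rot2 at col 2 lands with bottom-row=0; cleared 0 line(s) (total 0); column heights now [0 0 1 1 1 1 0], max=1
Drop 2: J rot2 at col 2 lands with bottom-row=1; cleared 0 line(s) (total 0); column heights now [0 0 3 3 3 1 0], max=3
Drop 3: I rot3 at col 0 lands with bottom-row=0; cleared 0 line(s) (total 0); column heights now [4 0 3 3 3 1 0], max=4
Drop 4: Z rot1 at col 1 lands with bottom-row=2; cleared 0 line(s) (total 0); column heights now [4 4 5 3 3 1 0], max=5
Drop 5: L rot0 at col 2 lands with bottom-row=5; cleared 0 line(s) (total 0); column heights now [4 4 6 6 7 1 0], max=7
Test piece L rot0 at col 4 (width 3): heights before test = [4 4 6 6 7 1 0]; fits = False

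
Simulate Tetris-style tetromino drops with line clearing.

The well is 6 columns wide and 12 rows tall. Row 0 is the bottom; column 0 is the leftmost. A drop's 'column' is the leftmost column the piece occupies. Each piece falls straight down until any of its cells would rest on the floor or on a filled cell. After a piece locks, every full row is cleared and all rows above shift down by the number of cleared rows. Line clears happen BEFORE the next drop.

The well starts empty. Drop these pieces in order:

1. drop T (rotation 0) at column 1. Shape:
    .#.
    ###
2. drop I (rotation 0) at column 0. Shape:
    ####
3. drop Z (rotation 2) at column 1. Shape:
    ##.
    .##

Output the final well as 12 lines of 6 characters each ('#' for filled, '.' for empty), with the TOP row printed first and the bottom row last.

Answer: ......
......
......
......
......
......
......
.##...
..##..
####..
..#...
.###..

Derivation:
Drop 1: T rot0 at col 1 lands with bottom-row=0; cleared 0 line(s) (total 0); column heights now [0 1 2 1 0 0], max=2
Drop 2: I rot0 at col 0 lands with bottom-row=2; cleared 0 line(s) (total 0); column heights now [3 3 3 3 0 0], max=3
Drop 3: Z rot2 at col 1 lands with bottom-row=3; cleared 0 line(s) (total 0); column heights now [3 5 5 4 0 0], max=5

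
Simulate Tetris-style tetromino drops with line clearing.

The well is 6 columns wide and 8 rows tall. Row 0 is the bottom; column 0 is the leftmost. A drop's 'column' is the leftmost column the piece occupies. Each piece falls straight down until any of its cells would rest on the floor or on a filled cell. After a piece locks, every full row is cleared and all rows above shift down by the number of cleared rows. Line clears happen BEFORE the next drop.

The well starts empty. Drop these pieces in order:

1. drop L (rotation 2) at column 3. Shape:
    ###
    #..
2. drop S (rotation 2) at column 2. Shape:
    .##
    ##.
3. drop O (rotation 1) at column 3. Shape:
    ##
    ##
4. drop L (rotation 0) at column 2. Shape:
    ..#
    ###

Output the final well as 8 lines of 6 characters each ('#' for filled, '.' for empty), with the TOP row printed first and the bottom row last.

Answer: ....#.
..###.
...##.
...##.
...##.
..##..
...###
...#..

Derivation:
Drop 1: L rot2 at col 3 lands with bottom-row=0; cleared 0 line(s) (total 0); column heights now [0 0 0 2 2 2], max=2
Drop 2: S rot2 at col 2 lands with bottom-row=2; cleared 0 line(s) (total 0); column heights now [0 0 3 4 4 2], max=4
Drop 3: O rot1 at col 3 lands with bottom-row=4; cleared 0 line(s) (total 0); column heights now [0 0 3 6 6 2], max=6
Drop 4: L rot0 at col 2 lands with bottom-row=6; cleared 0 line(s) (total 0); column heights now [0 0 7 7 8 2], max=8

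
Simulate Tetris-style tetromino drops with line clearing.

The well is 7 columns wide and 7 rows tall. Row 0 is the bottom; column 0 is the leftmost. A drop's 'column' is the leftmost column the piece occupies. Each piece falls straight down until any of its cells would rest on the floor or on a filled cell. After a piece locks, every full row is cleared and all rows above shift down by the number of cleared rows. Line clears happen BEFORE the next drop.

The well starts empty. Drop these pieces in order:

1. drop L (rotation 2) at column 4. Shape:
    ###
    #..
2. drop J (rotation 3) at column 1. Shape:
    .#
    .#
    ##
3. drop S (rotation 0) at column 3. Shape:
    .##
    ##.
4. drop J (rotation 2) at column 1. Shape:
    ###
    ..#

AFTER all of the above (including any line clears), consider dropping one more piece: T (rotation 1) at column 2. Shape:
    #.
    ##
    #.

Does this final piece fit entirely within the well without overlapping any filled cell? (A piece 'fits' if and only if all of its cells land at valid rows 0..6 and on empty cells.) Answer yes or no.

Answer: no

Derivation:
Drop 1: L rot2 at col 4 lands with bottom-row=0; cleared 0 line(s) (total 0); column heights now [0 0 0 0 2 2 2], max=2
Drop 2: J rot3 at col 1 lands with bottom-row=0; cleared 0 line(s) (total 0); column heights now [0 1 3 0 2 2 2], max=3
Drop 3: S rot0 at col 3 lands with bottom-row=2; cleared 0 line(s) (total 0); column heights now [0 1 3 3 4 4 2], max=4
Drop 4: J rot2 at col 1 lands with bottom-row=3; cleared 0 line(s) (total 0); column heights now [0 5 5 5 4 4 2], max=5
Test piece T rot1 at col 2 (width 2): heights before test = [0 5 5 5 4 4 2]; fits = False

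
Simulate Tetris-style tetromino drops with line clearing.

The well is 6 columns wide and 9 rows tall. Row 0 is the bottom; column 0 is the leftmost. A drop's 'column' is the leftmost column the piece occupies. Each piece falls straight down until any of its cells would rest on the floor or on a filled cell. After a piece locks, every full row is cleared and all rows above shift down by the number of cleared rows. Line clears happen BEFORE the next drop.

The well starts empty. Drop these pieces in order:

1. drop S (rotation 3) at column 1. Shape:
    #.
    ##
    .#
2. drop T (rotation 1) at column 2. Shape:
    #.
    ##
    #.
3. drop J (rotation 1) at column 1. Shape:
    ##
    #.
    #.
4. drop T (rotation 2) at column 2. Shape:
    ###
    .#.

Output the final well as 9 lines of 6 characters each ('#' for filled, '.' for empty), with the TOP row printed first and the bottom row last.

Drop 1: S rot3 at col 1 lands with bottom-row=0; cleared 0 line(s) (total 0); column heights now [0 3 2 0 0 0], max=3
Drop 2: T rot1 at col 2 lands with bottom-row=2; cleared 0 line(s) (total 0); column heights now [0 3 5 4 0 0], max=5
Drop 3: J rot1 at col 1 lands with bottom-row=3; cleared 0 line(s) (total 0); column heights now [0 6 6 4 0 0], max=6
Drop 4: T rot2 at col 2 lands with bottom-row=5; cleared 0 line(s) (total 0); column heights now [0 6 7 7 7 0], max=7

Answer: ......
......
..###.
.###..
.##...
.###..
.##...
.##...
..#...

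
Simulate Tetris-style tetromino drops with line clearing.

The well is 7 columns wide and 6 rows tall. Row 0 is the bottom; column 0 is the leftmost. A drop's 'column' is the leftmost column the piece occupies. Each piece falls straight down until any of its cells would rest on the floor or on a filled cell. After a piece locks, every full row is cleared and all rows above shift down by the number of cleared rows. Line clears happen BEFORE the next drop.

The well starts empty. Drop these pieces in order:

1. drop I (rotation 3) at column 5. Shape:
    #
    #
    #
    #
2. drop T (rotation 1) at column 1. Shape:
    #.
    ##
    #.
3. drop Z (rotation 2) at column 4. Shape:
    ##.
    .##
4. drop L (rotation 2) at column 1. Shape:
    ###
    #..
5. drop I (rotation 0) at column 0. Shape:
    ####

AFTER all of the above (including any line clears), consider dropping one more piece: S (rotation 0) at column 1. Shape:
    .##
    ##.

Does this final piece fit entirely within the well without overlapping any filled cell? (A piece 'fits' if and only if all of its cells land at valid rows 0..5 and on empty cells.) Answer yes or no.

Answer: no

Derivation:
Drop 1: I rot3 at col 5 lands with bottom-row=0; cleared 0 line(s) (total 0); column heights now [0 0 0 0 0 4 0], max=4
Drop 2: T rot1 at col 1 lands with bottom-row=0; cleared 0 line(s) (total 0); column heights now [0 3 2 0 0 4 0], max=4
Drop 3: Z rot2 at col 4 lands with bottom-row=4; cleared 0 line(s) (total 0); column heights now [0 3 2 0 6 6 5], max=6
Drop 4: L rot2 at col 1 lands with bottom-row=3; cleared 0 line(s) (total 0); column heights now [0 5 5 5 6 6 5], max=6
Drop 5: I rot0 at col 0 lands with bottom-row=5; cleared 0 line(s) (total 0); column heights now [6 6 6 6 6 6 5], max=6
Test piece S rot0 at col 1 (width 3): heights before test = [6 6 6 6 6 6 5]; fits = False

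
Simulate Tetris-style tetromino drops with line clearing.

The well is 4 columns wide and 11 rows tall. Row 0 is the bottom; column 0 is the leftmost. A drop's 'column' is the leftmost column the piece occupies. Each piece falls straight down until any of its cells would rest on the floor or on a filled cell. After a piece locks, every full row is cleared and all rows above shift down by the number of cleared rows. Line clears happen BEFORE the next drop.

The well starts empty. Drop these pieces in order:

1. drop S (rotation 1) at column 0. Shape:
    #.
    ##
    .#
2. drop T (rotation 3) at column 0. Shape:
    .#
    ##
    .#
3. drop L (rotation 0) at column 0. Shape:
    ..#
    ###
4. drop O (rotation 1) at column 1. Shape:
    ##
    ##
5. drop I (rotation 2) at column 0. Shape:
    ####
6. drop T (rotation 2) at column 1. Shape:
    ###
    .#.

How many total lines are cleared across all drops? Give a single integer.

Answer: 1

Derivation:
Drop 1: S rot1 at col 0 lands with bottom-row=0; cleared 0 line(s) (total 0); column heights now [3 2 0 0], max=3
Drop 2: T rot3 at col 0 lands with bottom-row=2; cleared 0 line(s) (total 0); column heights now [4 5 0 0], max=5
Drop 3: L rot0 at col 0 lands with bottom-row=5; cleared 0 line(s) (total 0); column heights now [6 6 7 0], max=7
Drop 4: O rot1 at col 1 lands with bottom-row=7; cleared 0 line(s) (total 0); column heights now [6 9 9 0], max=9
Drop 5: I rot2 at col 0 lands with bottom-row=9; cleared 1 line(s) (total 1); column heights now [6 9 9 0], max=9
Drop 6: T rot2 at col 1 lands with bottom-row=9; cleared 0 line(s) (total 1); column heights now [6 11 11 11], max=11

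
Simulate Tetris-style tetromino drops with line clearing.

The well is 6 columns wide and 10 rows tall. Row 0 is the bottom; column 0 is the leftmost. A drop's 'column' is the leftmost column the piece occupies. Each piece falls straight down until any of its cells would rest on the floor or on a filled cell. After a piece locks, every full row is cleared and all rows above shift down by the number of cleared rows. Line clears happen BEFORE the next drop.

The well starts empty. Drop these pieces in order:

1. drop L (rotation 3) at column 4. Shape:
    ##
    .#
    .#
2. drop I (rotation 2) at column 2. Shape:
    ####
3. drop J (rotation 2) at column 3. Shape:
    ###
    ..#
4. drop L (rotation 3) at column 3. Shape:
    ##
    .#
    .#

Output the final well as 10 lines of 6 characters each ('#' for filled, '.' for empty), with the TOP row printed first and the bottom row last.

Drop 1: L rot3 at col 4 lands with bottom-row=0; cleared 0 line(s) (total 0); column heights now [0 0 0 0 3 3], max=3
Drop 2: I rot2 at col 2 lands with bottom-row=3; cleared 0 line(s) (total 0); column heights now [0 0 4 4 4 4], max=4
Drop 3: J rot2 at col 3 lands with bottom-row=4; cleared 0 line(s) (total 0); column heights now [0 0 4 6 6 6], max=6
Drop 4: L rot3 at col 3 lands with bottom-row=6; cleared 0 line(s) (total 0); column heights now [0 0 4 9 9 6], max=9

Answer: ......
...##.
....#.
....#.
...###
.....#
..####
....##
.....#
.....#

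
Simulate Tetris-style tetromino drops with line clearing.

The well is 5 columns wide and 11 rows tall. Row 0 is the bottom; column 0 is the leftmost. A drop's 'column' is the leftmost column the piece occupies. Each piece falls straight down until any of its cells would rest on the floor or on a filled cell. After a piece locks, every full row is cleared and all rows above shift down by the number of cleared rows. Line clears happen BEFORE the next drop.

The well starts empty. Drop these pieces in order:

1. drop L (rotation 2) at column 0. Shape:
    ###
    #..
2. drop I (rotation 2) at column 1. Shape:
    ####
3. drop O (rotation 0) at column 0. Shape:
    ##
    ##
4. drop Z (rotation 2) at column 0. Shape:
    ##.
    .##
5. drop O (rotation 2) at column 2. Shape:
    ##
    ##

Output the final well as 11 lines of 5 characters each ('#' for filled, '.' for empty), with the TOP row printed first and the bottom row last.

Answer: .....
.....
.....
..##.
####.
.##..
##...
##...
.####
###..
#....

Derivation:
Drop 1: L rot2 at col 0 lands with bottom-row=0; cleared 0 line(s) (total 0); column heights now [2 2 2 0 0], max=2
Drop 2: I rot2 at col 1 lands with bottom-row=2; cleared 0 line(s) (total 0); column heights now [2 3 3 3 3], max=3
Drop 3: O rot0 at col 0 lands with bottom-row=3; cleared 0 line(s) (total 0); column heights now [5 5 3 3 3], max=5
Drop 4: Z rot2 at col 0 lands with bottom-row=5; cleared 0 line(s) (total 0); column heights now [7 7 6 3 3], max=7
Drop 5: O rot2 at col 2 lands with bottom-row=6; cleared 0 line(s) (total 0); column heights now [7 7 8 8 3], max=8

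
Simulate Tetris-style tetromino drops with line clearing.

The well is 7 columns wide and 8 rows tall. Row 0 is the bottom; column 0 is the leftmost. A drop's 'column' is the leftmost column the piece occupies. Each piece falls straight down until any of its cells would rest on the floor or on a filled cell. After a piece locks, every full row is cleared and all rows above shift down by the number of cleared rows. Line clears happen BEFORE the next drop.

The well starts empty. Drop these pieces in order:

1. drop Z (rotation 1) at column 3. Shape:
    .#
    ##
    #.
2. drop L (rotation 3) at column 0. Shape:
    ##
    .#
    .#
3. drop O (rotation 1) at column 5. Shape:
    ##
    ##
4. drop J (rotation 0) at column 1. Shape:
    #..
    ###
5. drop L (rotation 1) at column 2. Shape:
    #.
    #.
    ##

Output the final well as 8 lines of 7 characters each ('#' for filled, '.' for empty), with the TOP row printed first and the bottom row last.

Drop 1: Z rot1 at col 3 lands with bottom-row=0; cleared 0 line(s) (total 0); column heights now [0 0 0 2 3 0 0], max=3
Drop 2: L rot3 at col 0 lands with bottom-row=0; cleared 0 line(s) (total 0); column heights now [3 3 0 2 3 0 0], max=3
Drop 3: O rot1 at col 5 lands with bottom-row=0; cleared 0 line(s) (total 0); column heights now [3 3 0 2 3 2 2], max=3
Drop 4: J rot0 at col 1 lands with bottom-row=3; cleared 0 line(s) (total 0); column heights now [3 5 4 4 3 2 2], max=5
Drop 5: L rot1 at col 2 lands with bottom-row=4; cleared 0 line(s) (total 0); column heights now [3 5 7 5 3 2 2], max=7

Answer: .......
..#....
..#....
.###...
.###...
##..#..
.#.####
.#.#.##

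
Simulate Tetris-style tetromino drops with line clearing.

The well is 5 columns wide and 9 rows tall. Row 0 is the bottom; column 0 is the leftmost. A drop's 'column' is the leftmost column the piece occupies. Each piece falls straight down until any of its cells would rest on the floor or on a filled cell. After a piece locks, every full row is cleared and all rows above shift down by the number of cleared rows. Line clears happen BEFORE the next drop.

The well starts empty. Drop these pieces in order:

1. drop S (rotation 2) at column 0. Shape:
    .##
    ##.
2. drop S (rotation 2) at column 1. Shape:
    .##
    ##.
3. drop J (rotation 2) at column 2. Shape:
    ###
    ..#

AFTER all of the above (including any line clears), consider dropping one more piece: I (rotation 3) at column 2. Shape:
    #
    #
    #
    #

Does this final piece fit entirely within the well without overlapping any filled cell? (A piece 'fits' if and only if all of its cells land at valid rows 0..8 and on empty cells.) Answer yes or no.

Answer: yes

Derivation:
Drop 1: S rot2 at col 0 lands with bottom-row=0; cleared 0 line(s) (total 0); column heights now [1 2 2 0 0], max=2
Drop 2: S rot2 at col 1 lands with bottom-row=2; cleared 0 line(s) (total 0); column heights now [1 3 4 4 0], max=4
Drop 3: J rot2 at col 2 lands with bottom-row=3; cleared 0 line(s) (total 0); column heights now [1 3 5 5 5], max=5
Test piece I rot3 at col 2 (width 1): heights before test = [1 3 5 5 5]; fits = True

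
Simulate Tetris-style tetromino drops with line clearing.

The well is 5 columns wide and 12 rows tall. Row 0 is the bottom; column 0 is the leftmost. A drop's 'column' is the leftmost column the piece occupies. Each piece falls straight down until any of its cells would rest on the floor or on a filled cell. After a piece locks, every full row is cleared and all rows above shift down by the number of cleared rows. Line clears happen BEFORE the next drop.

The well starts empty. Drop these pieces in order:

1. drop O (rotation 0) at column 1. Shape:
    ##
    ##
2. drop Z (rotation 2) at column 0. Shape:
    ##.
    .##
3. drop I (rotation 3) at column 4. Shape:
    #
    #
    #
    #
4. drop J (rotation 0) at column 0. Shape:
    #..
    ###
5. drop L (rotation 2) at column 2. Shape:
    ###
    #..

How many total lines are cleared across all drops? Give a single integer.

Answer: 0

Derivation:
Drop 1: O rot0 at col 1 lands with bottom-row=0; cleared 0 line(s) (total 0); column heights now [0 2 2 0 0], max=2
Drop 2: Z rot2 at col 0 lands with bottom-row=2; cleared 0 line(s) (total 0); column heights now [4 4 3 0 0], max=4
Drop 3: I rot3 at col 4 lands with bottom-row=0; cleared 0 line(s) (total 0); column heights now [4 4 3 0 4], max=4
Drop 4: J rot0 at col 0 lands with bottom-row=4; cleared 0 line(s) (total 0); column heights now [6 5 5 0 4], max=6
Drop 5: L rot2 at col 2 lands with bottom-row=5; cleared 0 line(s) (total 0); column heights now [6 5 7 7 7], max=7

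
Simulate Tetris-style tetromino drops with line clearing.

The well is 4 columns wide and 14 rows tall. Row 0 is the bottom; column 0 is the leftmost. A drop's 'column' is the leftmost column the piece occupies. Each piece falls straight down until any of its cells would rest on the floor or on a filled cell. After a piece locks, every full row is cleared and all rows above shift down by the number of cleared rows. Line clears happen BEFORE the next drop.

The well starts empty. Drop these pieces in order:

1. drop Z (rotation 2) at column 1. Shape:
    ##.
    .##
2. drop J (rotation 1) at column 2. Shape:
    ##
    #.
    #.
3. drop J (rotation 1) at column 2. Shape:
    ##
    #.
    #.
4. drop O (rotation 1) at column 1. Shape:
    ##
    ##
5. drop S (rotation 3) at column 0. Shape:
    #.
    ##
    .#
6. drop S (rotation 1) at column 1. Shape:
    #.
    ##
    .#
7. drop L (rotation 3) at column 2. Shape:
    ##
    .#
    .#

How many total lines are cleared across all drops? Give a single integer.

Answer: 2

Derivation:
Drop 1: Z rot2 at col 1 lands with bottom-row=0; cleared 0 line(s) (total 0); column heights now [0 2 2 1], max=2
Drop 2: J rot1 at col 2 lands with bottom-row=2; cleared 0 line(s) (total 0); column heights now [0 2 5 5], max=5
Drop 3: J rot1 at col 2 lands with bottom-row=5; cleared 0 line(s) (total 0); column heights now [0 2 8 8], max=8
Drop 4: O rot1 at col 1 lands with bottom-row=8; cleared 0 line(s) (total 0); column heights now [0 10 10 8], max=10
Drop 5: S rot3 at col 0 lands with bottom-row=10; cleared 0 line(s) (total 0); column heights now [13 12 10 8], max=13
Drop 6: S rot1 at col 1 lands with bottom-row=11; cleared 0 line(s) (total 0); column heights now [13 14 13 8], max=14
Drop 7: L rot3 at col 2 lands with bottom-row=11; cleared 2 line(s) (total 2); column heights now [0 12 12 12], max=12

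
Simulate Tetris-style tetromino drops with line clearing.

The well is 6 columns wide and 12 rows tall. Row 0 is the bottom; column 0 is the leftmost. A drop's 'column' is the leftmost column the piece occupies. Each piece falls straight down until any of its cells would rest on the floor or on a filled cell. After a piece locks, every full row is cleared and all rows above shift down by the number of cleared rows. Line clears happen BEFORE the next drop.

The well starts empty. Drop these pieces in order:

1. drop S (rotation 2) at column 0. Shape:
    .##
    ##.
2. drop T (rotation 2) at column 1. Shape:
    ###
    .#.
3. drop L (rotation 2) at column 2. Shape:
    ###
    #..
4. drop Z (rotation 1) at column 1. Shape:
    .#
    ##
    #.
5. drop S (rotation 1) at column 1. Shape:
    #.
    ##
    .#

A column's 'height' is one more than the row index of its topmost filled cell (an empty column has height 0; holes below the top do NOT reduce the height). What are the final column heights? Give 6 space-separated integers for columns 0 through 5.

Drop 1: S rot2 at col 0 lands with bottom-row=0; cleared 0 line(s) (total 0); column heights now [1 2 2 0 0 0], max=2
Drop 2: T rot2 at col 1 lands with bottom-row=2; cleared 0 line(s) (total 0); column heights now [1 4 4 4 0 0], max=4
Drop 3: L rot2 at col 2 lands with bottom-row=4; cleared 0 line(s) (total 0); column heights now [1 4 6 6 6 0], max=6
Drop 4: Z rot1 at col 1 lands with bottom-row=5; cleared 0 line(s) (total 0); column heights now [1 7 8 6 6 0], max=8
Drop 5: S rot1 at col 1 lands with bottom-row=8; cleared 0 line(s) (total 0); column heights now [1 11 10 6 6 0], max=11

Answer: 1 11 10 6 6 0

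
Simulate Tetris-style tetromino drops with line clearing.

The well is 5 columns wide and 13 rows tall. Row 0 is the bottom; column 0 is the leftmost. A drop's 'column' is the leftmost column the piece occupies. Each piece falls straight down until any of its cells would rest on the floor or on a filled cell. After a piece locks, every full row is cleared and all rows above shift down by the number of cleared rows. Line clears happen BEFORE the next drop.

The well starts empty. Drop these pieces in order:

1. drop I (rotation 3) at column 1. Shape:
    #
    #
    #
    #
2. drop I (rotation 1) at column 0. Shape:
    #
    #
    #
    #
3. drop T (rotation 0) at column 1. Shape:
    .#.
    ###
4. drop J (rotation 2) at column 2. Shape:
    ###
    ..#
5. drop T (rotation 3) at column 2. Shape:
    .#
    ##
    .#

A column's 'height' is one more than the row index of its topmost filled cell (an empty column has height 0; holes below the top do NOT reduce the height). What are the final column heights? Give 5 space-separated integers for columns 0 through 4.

Answer: 4 5 9 10 7

Derivation:
Drop 1: I rot3 at col 1 lands with bottom-row=0; cleared 0 line(s) (total 0); column heights now [0 4 0 0 0], max=4
Drop 2: I rot1 at col 0 lands with bottom-row=0; cleared 0 line(s) (total 0); column heights now [4 4 0 0 0], max=4
Drop 3: T rot0 at col 1 lands with bottom-row=4; cleared 0 line(s) (total 0); column heights now [4 5 6 5 0], max=6
Drop 4: J rot2 at col 2 lands with bottom-row=5; cleared 0 line(s) (total 0); column heights now [4 5 7 7 7], max=7
Drop 5: T rot3 at col 2 lands with bottom-row=7; cleared 0 line(s) (total 0); column heights now [4 5 9 10 7], max=10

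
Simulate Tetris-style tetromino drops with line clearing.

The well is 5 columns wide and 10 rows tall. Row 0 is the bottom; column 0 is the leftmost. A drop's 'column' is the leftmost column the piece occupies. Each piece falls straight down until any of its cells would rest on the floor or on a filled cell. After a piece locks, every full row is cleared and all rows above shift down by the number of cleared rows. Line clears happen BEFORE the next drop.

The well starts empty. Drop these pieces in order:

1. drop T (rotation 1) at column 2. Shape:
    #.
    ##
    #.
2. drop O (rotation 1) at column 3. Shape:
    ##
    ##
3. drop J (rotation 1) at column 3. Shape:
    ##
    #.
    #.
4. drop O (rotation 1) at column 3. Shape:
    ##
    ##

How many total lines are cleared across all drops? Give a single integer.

Answer: 0

Derivation:
Drop 1: T rot1 at col 2 lands with bottom-row=0; cleared 0 line(s) (total 0); column heights now [0 0 3 2 0], max=3
Drop 2: O rot1 at col 3 lands with bottom-row=2; cleared 0 line(s) (total 0); column heights now [0 0 3 4 4], max=4
Drop 3: J rot1 at col 3 lands with bottom-row=4; cleared 0 line(s) (total 0); column heights now [0 0 3 7 7], max=7
Drop 4: O rot1 at col 3 lands with bottom-row=7; cleared 0 line(s) (total 0); column heights now [0 0 3 9 9], max=9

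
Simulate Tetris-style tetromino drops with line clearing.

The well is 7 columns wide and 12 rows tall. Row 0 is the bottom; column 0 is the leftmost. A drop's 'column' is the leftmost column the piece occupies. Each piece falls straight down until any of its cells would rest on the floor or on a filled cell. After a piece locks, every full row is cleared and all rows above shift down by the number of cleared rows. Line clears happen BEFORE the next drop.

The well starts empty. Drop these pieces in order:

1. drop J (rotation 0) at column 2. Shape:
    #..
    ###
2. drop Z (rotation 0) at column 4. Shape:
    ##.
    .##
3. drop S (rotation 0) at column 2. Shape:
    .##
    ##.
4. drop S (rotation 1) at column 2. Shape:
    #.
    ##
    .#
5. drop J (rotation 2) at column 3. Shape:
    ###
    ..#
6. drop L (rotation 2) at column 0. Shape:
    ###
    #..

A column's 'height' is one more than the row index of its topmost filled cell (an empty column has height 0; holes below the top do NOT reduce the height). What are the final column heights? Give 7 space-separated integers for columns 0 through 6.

Answer: 8 8 8 7 7 7 1

Derivation:
Drop 1: J rot0 at col 2 lands with bottom-row=0; cleared 0 line(s) (total 0); column heights now [0 0 2 1 1 0 0], max=2
Drop 2: Z rot0 at col 4 lands with bottom-row=0; cleared 0 line(s) (total 0); column heights now [0 0 2 1 2 2 1], max=2
Drop 3: S rot0 at col 2 lands with bottom-row=2; cleared 0 line(s) (total 0); column heights now [0 0 3 4 4 2 1], max=4
Drop 4: S rot1 at col 2 lands with bottom-row=4; cleared 0 line(s) (total 0); column heights now [0 0 7 6 4 2 1], max=7
Drop 5: J rot2 at col 3 lands with bottom-row=5; cleared 0 line(s) (total 0); column heights now [0 0 7 7 7 7 1], max=7
Drop 6: L rot2 at col 0 lands with bottom-row=6; cleared 0 line(s) (total 0); column heights now [8 8 8 7 7 7 1], max=8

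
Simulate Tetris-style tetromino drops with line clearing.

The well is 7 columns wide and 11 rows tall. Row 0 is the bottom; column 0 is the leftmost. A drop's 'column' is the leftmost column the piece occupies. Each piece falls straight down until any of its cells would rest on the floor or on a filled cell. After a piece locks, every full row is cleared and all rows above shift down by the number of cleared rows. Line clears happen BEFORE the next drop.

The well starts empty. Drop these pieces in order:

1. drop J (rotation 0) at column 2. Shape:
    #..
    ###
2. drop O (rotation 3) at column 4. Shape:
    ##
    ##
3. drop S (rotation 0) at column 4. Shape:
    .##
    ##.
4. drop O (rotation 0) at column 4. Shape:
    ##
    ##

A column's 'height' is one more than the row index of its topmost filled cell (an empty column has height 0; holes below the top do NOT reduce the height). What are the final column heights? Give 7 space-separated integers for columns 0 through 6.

Drop 1: J rot0 at col 2 lands with bottom-row=0; cleared 0 line(s) (total 0); column heights now [0 0 2 1 1 0 0], max=2
Drop 2: O rot3 at col 4 lands with bottom-row=1; cleared 0 line(s) (total 0); column heights now [0 0 2 1 3 3 0], max=3
Drop 3: S rot0 at col 4 lands with bottom-row=3; cleared 0 line(s) (total 0); column heights now [0 0 2 1 4 5 5], max=5
Drop 4: O rot0 at col 4 lands with bottom-row=5; cleared 0 line(s) (total 0); column heights now [0 0 2 1 7 7 5], max=7

Answer: 0 0 2 1 7 7 5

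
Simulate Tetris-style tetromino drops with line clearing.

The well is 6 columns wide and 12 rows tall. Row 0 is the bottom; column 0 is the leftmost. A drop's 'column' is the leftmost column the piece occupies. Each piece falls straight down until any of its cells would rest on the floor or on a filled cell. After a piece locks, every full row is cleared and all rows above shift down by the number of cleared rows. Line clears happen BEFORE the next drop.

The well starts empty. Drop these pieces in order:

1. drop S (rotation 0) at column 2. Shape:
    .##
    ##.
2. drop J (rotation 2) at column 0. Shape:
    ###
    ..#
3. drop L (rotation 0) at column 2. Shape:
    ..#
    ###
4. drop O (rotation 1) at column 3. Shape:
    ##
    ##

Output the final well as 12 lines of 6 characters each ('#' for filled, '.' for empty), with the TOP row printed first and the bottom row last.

Drop 1: S rot0 at col 2 lands with bottom-row=0; cleared 0 line(s) (total 0); column heights now [0 0 1 2 2 0], max=2
Drop 2: J rot2 at col 0 lands with bottom-row=1; cleared 0 line(s) (total 0); column heights now [3 3 3 2 2 0], max=3
Drop 3: L rot0 at col 2 lands with bottom-row=3; cleared 0 line(s) (total 0); column heights now [3 3 4 4 5 0], max=5
Drop 4: O rot1 at col 3 lands with bottom-row=5; cleared 0 line(s) (total 0); column heights now [3 3 4 7 7 0], max=7

Answer: ......
......
......
......
......
...##.
...##.
....#.
..###.
###...
..###.
..##..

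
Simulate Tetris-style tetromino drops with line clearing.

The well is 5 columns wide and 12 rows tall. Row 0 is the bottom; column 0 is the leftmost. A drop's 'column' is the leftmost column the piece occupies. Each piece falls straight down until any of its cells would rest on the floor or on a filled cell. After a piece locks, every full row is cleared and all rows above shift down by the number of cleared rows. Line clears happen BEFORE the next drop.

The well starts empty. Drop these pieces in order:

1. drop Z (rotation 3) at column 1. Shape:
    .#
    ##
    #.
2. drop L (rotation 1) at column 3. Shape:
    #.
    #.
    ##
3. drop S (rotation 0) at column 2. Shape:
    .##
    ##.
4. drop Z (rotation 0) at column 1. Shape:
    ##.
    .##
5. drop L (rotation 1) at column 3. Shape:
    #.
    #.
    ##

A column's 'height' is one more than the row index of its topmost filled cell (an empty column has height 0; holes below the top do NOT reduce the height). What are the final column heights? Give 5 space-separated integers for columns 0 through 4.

Answer: 0 7 7 9 7

Derivation:
Drop 1: Z rot3 at col 1 lands with bottom-row=0; cleared 0 line(s) (total 0); column heights now [0 2 3 0 0], max=3
Drop 2: L rot1 at col 3 lands with bottom-row=0; cleared 0 line(s) (total 0); column heights now [0 2 3 3 1], max=3
Drop 3: S rot0 at col 2 lands with bottom-row=3; cleared 0 line(s) (total 0); column heights now [0 2 4 5 5], max=5
Drop 4: Z rot0 at col 1 lands with bottom-row=5; cleared 0 line(s) (total 0); column heights now [0 7 7 6 5], max=7
Drop 5: L rot1 at col 3 lands with bottom-row=6; cleared 0 line(s) (total 0); column heights now [0 7 7 9 7], max=9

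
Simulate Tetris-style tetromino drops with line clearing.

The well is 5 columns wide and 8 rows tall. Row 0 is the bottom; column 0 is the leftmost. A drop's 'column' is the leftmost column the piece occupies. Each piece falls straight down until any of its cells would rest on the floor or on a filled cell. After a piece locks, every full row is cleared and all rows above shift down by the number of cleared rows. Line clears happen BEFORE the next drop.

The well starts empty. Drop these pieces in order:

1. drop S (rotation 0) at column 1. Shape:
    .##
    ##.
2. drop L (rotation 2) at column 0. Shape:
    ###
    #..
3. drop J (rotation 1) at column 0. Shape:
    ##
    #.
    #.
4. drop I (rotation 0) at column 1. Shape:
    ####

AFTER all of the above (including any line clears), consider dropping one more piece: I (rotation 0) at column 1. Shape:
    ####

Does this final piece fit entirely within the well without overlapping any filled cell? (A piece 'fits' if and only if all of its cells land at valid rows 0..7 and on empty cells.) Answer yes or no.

Drop 1: S rot0 at col 1 lands with bottom-row=0; cleared 0 line(s) (total 0); column heights now [0 1 2 2 0], max=2
Drop 2: L rot2 at col 0 lands with bottom-row=1; cleared 0 line(s) (total 0); column heights now [3 3 3 2 0], max=3
Drop 3: J rot1 at col 0 lands with bottom-row=3; cleared 0 line(s) (total 0); column heights now [6 6 3 2 0], max=6
Drop 4: I rot0 at col 1 lands with bottom-row=6; cleared 0 line(s) (total 0); column heights now [6 7 7 7 7], max=7
Test piece I rot0 at col 1 (width 4): heights before test = [6 7 7 7 7]; fits = True

Answer: yes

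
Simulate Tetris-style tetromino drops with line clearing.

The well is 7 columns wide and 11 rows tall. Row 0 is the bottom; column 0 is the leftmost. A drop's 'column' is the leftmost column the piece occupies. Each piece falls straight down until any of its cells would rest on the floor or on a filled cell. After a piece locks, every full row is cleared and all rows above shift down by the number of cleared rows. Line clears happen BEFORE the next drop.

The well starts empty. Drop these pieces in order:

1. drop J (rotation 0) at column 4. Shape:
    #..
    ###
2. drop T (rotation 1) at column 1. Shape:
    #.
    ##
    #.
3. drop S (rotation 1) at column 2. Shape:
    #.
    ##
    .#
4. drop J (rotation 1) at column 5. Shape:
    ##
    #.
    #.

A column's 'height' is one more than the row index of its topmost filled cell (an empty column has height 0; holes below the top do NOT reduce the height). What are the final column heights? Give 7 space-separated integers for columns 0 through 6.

Answer: 0 3 4 3 2 4 4

Derivation:
Drop 1: J rot0 at col 4 lands with bottom-row=0; cleared 0 line(s) (total 0); column heights now [0 0 0 0 2 1 1], max=2
Drop 2: T rot1 at col 1 lands with bottom-row=0; cleared 0 line(s) (total 0); column heights now [0 3 2 0 2 1 1], max=3
Drop 3: S rot1 at col 2 lands with bottom-row=1; cleared 0 line(s) (total 0); column heights now [0 3 4 3 2 1 1], max=4
Drop 4: J rot1 at col 5 lands with bottom-row=1; cleared 0 line(s) (total 0); column heights now [0 3 4 3 2 4 4], max=4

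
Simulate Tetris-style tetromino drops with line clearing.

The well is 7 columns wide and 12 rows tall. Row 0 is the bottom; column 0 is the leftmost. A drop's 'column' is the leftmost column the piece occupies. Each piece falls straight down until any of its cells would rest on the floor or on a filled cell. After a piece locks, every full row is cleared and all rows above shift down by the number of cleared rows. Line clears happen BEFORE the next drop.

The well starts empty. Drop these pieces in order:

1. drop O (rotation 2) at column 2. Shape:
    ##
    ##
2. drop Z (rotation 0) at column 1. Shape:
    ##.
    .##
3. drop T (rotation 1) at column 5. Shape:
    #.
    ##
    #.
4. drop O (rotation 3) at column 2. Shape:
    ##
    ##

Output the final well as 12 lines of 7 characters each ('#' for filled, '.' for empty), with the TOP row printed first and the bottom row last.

Drop 1: O rot2 at col 2 lands with bottom-row=0; cleared 0 line(s) (total 0); column heights now [0 0 2 2 0 0 0], max=2
Drop 2: Z rot0 at col 1 lands with bottom-row=2; cleared 0 line(s) (total 0); column heights now [0 4 4 3 0 0 0], max=4
Drop 3: T rot1 at col 5 lands with bottom-row=0; cleared 0 line(s) (total 0); column heights now [0 4 4 3 0 3 2], max=4
Drop 4: O rot3 at col 2 lands with bottom-row=4; cleared 0 line(s) (total 0); column heights now [0 4 6 6 0 3 2], max=6

Answer: .......
.......
.......
.......
.......
.......
..##...
..##...
.##....
..##.#.
..##.##
..##.#.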